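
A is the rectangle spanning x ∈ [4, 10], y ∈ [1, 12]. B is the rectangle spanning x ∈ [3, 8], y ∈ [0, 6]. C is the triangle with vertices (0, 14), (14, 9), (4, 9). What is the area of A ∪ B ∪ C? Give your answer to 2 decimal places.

86.46

By inclusion–exclusion:
Individual areas: |A| = 66, |B| = 30, |C| = 25.
|A∩B|: x∈[4,8], y∈[1,6] → 4·5 = 20.
|A∩C| = 14.5429.
|B∩C| = 0.
|A∩B∩C| = 0.
|A ∪ B ∪ C| = 121 − 34.5429 + 0 = 86.46.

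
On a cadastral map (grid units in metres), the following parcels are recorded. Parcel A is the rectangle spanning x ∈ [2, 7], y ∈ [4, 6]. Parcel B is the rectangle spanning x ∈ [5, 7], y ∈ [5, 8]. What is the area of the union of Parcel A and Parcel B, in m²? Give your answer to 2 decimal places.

14.00

By inclusion–exclusion:
Individual areas: |Parcel A| = 10, |Parcel B| = 6.
|Parcel A∩Parcel B|: x∈[5,7], y∈[5,6] → 2·1 = 2.
|Parcel A ∪ Parcel B| = 16 − 2 = 14.00.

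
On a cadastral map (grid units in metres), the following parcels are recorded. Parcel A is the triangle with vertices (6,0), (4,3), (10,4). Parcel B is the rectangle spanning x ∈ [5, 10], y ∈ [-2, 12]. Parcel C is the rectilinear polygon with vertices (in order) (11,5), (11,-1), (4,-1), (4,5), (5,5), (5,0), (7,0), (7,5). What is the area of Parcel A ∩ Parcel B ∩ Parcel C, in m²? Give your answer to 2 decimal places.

3.75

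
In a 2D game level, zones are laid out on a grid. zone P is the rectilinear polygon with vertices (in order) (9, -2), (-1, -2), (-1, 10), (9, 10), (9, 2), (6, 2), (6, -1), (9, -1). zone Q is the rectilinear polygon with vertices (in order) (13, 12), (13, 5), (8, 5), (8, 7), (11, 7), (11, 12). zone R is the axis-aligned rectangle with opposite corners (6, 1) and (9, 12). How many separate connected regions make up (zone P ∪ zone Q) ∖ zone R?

(zone P ∪ zone Q) ∖ zone R splits into 2 disjoint pieces (area 87, area 18).

2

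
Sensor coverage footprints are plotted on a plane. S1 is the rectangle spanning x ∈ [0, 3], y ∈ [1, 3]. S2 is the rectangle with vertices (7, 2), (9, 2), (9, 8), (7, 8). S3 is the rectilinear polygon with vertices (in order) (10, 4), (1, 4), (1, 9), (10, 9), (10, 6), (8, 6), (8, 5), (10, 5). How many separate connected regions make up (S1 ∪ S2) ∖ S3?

(S1 ∪ S2) ∖ S3 splits into 3 disjoint pieces (area 6, area 4, area 1).

3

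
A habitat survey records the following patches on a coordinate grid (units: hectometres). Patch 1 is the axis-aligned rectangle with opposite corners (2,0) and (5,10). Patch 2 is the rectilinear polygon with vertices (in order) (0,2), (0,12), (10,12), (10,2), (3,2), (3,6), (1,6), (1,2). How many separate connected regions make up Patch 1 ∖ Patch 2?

1

Patch 1 ∖ Patch 2 is a single connected region.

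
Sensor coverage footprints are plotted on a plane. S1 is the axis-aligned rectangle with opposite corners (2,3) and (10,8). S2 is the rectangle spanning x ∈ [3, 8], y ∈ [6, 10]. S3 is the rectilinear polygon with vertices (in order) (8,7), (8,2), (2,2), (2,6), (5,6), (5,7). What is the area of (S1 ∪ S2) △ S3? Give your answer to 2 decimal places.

35.00

|S1 ∪ S2| = 50.
|(S1 ∪ S2) ∩ S3| = 21.
|(S1 ∪ S2) △ S3| = 50 + 27 − 42 = 35.00.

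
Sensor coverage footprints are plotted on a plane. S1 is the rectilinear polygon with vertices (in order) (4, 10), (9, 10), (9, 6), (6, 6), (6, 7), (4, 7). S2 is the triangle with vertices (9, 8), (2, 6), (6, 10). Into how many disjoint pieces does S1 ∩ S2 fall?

S1 ∩ S2 is a single connected region.

1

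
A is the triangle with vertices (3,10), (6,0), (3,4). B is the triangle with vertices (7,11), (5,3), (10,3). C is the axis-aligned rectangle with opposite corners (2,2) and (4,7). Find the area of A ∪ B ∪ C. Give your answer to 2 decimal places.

By inclusion–exclusion:
Individual areas: |A| = 9, |B| = 20, |C| = 10.
|A∩B| = 0.0091.
|A∩C| = 3.65.
|B∩C| = 0.
|A∩B∩C| = 0.
|A ∪ B ∪ C| = 39 − 3.6591 + 0 = 35.34.

35.34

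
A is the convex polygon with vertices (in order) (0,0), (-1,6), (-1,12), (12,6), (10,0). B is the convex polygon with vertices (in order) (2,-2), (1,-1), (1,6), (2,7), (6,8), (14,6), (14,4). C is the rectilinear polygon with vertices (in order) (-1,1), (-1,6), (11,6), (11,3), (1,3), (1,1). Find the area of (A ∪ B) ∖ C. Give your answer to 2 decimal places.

83.47

|A ∪ B| = 121.3909.
|(A ∪ B) ∩ C| = 37.9167.
|(A ∪ B) ∖ C| = 121.3909 − 37.9167 = 83.47.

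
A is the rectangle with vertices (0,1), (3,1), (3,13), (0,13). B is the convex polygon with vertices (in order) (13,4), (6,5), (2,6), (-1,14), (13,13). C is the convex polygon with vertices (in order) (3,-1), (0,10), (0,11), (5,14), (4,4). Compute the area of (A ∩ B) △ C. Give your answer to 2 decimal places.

29.27

|A ∩ B| = 15.7917.
|(A ∩ B) ∩ C| = 12.5087.
|(A ∩ B) △ C| = 15.7917 + 38.5 − 25.0173 = 29.27.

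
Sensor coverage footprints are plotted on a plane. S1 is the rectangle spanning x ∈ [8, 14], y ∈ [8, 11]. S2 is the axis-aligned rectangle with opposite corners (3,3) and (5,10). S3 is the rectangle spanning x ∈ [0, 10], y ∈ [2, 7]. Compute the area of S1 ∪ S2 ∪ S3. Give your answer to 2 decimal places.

74.00

By inclusion–exclusion:
Individual areas: |S1| = 18, |S2| = 14, |S3| = 50.
|S1∩S2| = 0 (no overlap).
|S1∩S3| = 0 (no overlap).
|S2∩S3|: x∈[3,5], y∈[3,7] → 2·4 = 8.
|S1∩S2∩S3| = 0.
|S1 ∪ S2 ∪ S3| = 82 − 8 + 0 = 74.00.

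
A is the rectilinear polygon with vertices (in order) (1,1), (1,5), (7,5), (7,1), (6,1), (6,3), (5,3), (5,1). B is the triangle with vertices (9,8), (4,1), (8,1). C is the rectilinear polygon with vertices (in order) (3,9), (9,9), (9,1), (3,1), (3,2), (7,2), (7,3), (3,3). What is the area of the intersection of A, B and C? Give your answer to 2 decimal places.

3.36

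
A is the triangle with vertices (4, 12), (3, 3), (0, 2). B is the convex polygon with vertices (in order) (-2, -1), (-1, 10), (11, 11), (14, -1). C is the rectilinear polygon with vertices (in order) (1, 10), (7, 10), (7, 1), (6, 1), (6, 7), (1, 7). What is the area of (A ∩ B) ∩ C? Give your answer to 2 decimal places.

The region (A ∩ B) ∩ C is the polygon with vertices (3.2,10), (3.778,10), (3.444,7), (2,7).
By the shoelace formula its area is 3.03.

3.03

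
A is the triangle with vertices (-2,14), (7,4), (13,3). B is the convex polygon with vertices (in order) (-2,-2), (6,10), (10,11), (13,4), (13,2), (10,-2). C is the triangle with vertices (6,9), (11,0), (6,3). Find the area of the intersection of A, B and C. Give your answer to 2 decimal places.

6.33

The intersection is the polygon with vertices (6,5.111), (6,8.133), (6.812,7.537), (8.959,3.674), (7,4).
By the shoelace formula its area is 6.33.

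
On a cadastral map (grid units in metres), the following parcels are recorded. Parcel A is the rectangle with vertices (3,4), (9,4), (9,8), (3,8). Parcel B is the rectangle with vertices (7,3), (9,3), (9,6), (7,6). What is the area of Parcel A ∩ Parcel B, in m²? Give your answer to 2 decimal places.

|Parcel A∩Parcel B|: x∈[7,9], y∈[4,6] → 2·2 = 4.

4.00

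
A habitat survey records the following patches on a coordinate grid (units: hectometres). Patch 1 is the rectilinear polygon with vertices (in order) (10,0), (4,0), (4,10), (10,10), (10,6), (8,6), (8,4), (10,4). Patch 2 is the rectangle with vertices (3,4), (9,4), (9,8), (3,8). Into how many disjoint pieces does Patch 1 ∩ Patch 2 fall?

Patch 1 ∩ Patch 2 is a single connected region.

1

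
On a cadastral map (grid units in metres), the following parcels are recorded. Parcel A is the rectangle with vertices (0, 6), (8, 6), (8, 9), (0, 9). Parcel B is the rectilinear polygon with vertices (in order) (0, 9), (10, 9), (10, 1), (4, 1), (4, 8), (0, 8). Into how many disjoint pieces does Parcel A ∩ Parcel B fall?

Parcel A ∩ Parcel B is a single connected region.

1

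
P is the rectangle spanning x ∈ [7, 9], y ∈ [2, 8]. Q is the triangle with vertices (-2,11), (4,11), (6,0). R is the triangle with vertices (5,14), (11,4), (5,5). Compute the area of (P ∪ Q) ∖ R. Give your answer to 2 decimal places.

|P ∪ Q| = 45.
|(P ∪ Q) ∩ R| = 6.8901.
|(P ∪ Q) ∖ R| = 45 − 6.8901 = 38.11.

38.11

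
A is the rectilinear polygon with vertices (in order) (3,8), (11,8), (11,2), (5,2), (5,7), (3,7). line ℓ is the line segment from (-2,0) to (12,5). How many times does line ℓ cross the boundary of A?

The segment meets the boundary at (11,4.643), (5,2.5).

2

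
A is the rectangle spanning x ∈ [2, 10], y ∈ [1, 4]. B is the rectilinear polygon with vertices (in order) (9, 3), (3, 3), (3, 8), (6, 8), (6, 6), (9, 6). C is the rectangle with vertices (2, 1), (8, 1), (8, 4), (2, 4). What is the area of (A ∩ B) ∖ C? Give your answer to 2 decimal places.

|A ∩ B| = 6.
|(A ∩ B) ∩ C| = 5.
|(A ∩ B) ∖ C| = 6 − 5 = 1.00.

1.00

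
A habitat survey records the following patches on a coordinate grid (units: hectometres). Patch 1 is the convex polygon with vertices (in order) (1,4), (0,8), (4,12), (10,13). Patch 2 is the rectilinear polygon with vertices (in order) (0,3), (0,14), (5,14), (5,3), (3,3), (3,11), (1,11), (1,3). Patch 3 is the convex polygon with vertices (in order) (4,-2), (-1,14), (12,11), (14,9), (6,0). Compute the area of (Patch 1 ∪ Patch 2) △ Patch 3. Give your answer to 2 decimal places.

86.68

|Patch 1 ∪ Patch 2| = 59.4167.
|(Patch 1 ∪ Patch 2) ∩ Patch 3| = 45.6192.
|(Patch 1 ∪ Patch 2) △ Patch 3| = 59.4167 + 118.5 − 91.2384 = 86.68.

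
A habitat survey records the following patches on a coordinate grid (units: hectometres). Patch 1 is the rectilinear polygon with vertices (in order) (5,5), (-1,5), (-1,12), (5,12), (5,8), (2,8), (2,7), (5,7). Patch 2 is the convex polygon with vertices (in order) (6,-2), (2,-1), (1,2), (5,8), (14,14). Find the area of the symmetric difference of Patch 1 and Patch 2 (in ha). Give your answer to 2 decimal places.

110.17

|Patch 1| = 39, |Patch 2| = 76.5, |Patch 1∩Patch 2| = 2.6667.
|Patch 1 △ Patch 2| = |Patch 1| + |Patch 2| − 2·|Patch 1∩Patch 2| = 39 + 76.5 − 5.3333 = 110.17.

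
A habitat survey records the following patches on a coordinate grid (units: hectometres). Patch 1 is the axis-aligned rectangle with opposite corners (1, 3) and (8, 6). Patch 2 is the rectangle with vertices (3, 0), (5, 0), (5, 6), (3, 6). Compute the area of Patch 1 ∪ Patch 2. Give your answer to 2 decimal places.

27.00

By inclusion–exclusion:
Individual areas: |Patch 1| = 21, |Patch 2| = 12.
|Patch 1∩Patch 2|: x∈[3,5], y∈[3,6] → 2·3 = 6.
|Patch 1 ∪ Patch 2| = 33 − 6 = 27.00.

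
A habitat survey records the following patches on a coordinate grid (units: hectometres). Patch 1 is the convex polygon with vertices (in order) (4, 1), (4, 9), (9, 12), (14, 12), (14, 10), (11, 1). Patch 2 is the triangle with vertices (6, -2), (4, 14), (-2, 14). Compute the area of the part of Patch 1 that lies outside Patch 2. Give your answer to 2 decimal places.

|Patch 1| = 89, |Patch 1∩Patch 2| = 8.859.
|Patch 1 ∖ Patch 2| = |Patch 1| − |Patch 1∩Patch 2| = 89 − 8.859 = 80.14.

80.14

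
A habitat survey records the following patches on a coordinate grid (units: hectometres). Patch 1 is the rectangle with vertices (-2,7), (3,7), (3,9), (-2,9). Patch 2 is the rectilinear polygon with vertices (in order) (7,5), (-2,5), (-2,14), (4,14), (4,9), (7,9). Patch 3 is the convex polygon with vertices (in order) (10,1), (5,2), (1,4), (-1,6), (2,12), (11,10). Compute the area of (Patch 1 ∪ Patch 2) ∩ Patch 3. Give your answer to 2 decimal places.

The region (Patch 1 ∪ Patch 2) ∩ Patch 3 is the polygon with vertices (4,9), (7,9), (7,5), (0,5), (-1,6), (2,12), (4,11.556).
By the shoelace formula its area is 37.06.

37.06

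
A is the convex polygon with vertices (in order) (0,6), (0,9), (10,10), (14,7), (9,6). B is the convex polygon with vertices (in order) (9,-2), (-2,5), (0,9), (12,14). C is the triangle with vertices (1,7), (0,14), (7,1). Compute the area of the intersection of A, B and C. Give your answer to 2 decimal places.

7.60

The intersection is the polygon with vertices (2.555,9.255), (4.308,6), (2,6), (1,7), (0.704,9.07).
By the shoelace formula its area is 7.60.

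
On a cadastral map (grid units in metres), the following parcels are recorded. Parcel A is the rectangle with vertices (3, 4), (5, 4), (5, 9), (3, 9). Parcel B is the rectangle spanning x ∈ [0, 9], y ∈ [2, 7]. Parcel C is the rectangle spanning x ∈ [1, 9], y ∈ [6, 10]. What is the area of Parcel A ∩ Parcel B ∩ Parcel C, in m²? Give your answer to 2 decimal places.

2.00

The intersection is the polygon with vertices (3,7), (5,7), (5,6), (3,6).
By the shoelace formula its area is 2.00.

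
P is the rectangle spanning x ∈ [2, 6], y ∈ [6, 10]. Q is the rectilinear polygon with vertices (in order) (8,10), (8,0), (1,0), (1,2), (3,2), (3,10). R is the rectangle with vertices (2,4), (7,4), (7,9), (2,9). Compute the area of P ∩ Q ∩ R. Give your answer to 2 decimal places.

The intersection is the polygon with vertices (3,6), (3,9), (6,9), (6,6).
By the shoelace formula its area is 9.00.

9.00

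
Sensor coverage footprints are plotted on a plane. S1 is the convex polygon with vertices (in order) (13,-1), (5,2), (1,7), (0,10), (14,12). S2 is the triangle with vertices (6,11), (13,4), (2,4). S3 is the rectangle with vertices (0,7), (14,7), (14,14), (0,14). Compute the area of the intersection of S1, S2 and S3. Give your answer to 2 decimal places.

The intersection is the polygon with vertices (5.911,10.844), (6.125,10.875), (10,7), (3.714,7).
By the shoelace formula its area is 12.56.

12.56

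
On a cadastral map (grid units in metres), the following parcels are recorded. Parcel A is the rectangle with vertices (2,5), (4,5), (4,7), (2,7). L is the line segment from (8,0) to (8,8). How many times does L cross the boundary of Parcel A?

The segment lies entirely outside Parcel A and never meets its boundary.

0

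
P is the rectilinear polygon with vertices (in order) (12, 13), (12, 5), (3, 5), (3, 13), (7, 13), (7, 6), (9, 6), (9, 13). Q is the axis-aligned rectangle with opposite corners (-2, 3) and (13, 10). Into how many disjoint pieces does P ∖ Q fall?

P ∖ Q splits into 2 disjoint pieces (area 9, area 12).

2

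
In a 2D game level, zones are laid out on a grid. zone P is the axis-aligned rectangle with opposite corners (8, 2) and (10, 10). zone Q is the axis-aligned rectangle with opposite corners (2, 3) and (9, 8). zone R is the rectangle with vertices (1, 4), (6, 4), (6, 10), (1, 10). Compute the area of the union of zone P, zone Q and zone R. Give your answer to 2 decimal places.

By inclusion–exclusion:
Individual areas: |zone P| = 16, |zone Q| = 35, |zone R| = 30.
|zone P∩zone Q|: x∈[8,9], y∈[3,8] → 1·5 = 5.
|zone P∩zone R| = 0 (no overlap).
|zone Q∩zone R|: x∈[2,6], y∈[4,8] → 4·4 = 16.
|zone P∩zone Q∩zone R| = 0.
|zone P ∪ zone Q ∪ zone R| = 81 − 21 + 0 = 60.00.

60.00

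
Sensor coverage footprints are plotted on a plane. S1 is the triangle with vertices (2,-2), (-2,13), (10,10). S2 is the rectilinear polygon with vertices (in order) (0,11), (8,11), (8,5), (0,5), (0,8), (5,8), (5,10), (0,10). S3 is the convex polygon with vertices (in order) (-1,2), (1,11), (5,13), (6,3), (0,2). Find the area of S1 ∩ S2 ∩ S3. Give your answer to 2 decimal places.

21.83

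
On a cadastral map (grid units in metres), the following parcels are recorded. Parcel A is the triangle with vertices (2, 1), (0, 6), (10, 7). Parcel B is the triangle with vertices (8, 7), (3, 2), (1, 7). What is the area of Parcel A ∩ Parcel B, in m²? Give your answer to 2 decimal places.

The intersection is the polygon with vertices (7.778,6.778), (3,2), (1.346,6.135).
By the shoelace formula its area is 13.83.

13.83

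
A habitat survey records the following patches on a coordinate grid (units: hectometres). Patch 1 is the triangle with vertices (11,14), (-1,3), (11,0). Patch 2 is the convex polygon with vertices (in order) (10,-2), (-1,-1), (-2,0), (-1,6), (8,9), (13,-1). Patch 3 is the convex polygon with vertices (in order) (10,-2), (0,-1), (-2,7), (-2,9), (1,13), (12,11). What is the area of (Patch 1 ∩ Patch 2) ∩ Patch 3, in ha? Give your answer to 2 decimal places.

58.42

The region (Patch 1 ∩ Patch 2) ∩ Patch 3 is the polygon with vertices (-1,3), (4.143,7.714), (8,9), (10.823,3.353), (10.333,0.167).
By the shoelace formula its area is 58.42.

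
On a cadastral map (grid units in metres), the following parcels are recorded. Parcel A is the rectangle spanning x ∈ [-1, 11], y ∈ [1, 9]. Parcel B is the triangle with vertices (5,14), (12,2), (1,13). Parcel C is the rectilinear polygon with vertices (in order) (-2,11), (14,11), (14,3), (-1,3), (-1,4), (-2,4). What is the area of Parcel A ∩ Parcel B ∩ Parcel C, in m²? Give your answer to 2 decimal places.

9.85

The intersection is the polygon with vertices (5,9), (7.917,9), (11,3.714), (11,3).
By the shoelace formula its area is 9.85.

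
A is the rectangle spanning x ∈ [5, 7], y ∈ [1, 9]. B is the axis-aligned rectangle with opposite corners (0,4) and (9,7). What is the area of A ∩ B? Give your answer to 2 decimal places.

|A∩B|: x∈[5,7], y∈[4,7] → 2·3 = 6.

6.00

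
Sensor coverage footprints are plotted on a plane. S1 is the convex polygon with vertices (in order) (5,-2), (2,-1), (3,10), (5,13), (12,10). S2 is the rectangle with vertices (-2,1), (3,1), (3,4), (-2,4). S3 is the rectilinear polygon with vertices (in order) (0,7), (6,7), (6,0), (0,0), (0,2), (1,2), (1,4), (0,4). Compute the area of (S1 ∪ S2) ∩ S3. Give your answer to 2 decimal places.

|S1 ∪ S2| = 97.4545.
|(S1 ∪ S2) ∩ S3| = 30.09.

30.09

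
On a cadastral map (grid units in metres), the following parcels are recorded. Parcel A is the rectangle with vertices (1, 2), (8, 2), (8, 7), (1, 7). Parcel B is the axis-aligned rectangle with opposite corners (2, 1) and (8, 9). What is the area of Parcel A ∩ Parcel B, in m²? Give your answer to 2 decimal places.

|Parcel A∩Parcel B|: x∈[2,8], y∈[2,7] → 6·5 = 30.

30.00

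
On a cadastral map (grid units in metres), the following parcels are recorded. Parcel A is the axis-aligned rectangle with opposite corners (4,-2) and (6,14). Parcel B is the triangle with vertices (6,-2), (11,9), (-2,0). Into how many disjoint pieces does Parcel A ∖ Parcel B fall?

Parcel A ∖ Parcel B splits into 2 disjoint pieces (area 18.3077, area 0.5).

2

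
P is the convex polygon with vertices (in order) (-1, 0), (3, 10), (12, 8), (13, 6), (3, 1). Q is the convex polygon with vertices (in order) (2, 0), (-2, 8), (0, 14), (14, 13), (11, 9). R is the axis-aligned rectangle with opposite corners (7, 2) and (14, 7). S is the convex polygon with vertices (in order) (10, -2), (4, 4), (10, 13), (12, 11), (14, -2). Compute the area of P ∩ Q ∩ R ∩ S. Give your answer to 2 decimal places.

2.00

The intersection is the polygon with vertices (7,7), (9,7), (7,5).
By the shoelace formula its area is 2.00.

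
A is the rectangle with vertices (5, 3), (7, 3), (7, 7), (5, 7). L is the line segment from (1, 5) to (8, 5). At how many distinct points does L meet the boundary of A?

The segment meets the boundary at (7,5), (5,5).

2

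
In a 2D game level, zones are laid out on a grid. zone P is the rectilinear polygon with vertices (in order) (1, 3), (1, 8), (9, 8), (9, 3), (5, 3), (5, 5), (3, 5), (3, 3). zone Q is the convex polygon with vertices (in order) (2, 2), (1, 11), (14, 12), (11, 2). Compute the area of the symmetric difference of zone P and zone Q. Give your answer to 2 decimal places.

|zone P| = 36, |zone Q| = 104, |zone P∩zone Q| = 32.9444.
|zone P △ zone Q| = |zone P| + |zone Q| − 2·|zone P∩zone Q| = 36 + 104 − 65.8889 = 74.11.

74.11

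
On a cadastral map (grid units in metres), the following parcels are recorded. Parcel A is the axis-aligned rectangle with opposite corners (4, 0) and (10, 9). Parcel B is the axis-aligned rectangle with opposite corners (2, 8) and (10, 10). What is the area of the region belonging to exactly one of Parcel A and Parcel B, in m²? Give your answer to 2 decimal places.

|Parcel A∩Parcel B|: x∈[4,10], y∈[8,9] → 6·1 = 6.
|Parcel A △ Parcel B| = |Parcel A| + |Parcel B| − 2·|Parcel A∩Parcel B| = 54 + 16 − 12 = 58.00.

58.00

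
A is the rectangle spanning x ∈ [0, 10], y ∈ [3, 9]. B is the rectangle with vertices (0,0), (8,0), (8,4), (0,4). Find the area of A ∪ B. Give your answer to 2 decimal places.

84.00

By inclusion–exclusion:
Individual areas: |A| = 60, |B| = 32.
|A∩B|: x∈[0,8], y∈[3,4] → 8·1 = 8.
|A ∪ B| = 92 − 8 = 84.00.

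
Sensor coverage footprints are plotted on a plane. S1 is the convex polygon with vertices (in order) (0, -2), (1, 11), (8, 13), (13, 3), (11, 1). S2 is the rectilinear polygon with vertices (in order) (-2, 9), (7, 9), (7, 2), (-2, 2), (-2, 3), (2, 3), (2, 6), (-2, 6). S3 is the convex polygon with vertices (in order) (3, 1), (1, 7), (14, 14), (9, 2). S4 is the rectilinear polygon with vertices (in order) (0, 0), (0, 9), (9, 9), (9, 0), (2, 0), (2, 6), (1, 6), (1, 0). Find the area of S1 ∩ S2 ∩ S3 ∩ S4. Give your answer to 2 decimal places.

33.45

The intersection is the polygon with vertices (1.333,6), (1,7), (4.714,9), (7,9), (7,2), (2.667,2), (2,4), (2,6).
By the shoelace formula its area is 33.45.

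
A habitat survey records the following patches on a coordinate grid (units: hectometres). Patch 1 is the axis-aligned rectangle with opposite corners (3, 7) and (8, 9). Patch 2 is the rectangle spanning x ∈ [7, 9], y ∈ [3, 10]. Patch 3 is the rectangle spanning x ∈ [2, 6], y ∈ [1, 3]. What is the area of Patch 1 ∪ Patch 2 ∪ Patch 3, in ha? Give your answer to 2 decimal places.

30.00

By inclusion–exclusion:
Individual areas: |Patch 1| = 10, |Patch 2| = 14, |Patch 3| = 8.
|Patch 1∩Patch 2|: x∈[7,8], y∈[7,9] → 1·2 = 2.
|Patch 1∩Patch 3| = 0 (no overlap).
|Patch 2∩Patch 3| = 0 (no overlap).
|Patch 1∩Patch 2∩Patch 3| = 0.
|Patch 1 ∪ Patch 2 ∪ Patch 3| = 32 − 2 + 0 = 30.00.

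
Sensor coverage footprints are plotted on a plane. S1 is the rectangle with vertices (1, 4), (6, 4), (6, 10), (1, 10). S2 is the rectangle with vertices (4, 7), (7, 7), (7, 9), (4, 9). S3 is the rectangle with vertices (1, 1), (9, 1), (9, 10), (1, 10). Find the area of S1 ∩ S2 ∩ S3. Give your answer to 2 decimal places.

The intersection is the polygon with vertices (4,7), (4,9), (6,9), (6,7).
By the shoelace formula its area is 4.00.

4.00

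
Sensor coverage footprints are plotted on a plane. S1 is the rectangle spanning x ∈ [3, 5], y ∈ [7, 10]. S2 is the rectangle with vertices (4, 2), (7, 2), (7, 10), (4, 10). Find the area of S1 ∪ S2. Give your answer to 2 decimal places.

27.00

By inclusion–exclusion:
Individual areas: |S1| = 6, |S2| = 24.
|S1∩S2|: x∈[4,5], y∈[7,10] → 1·3 = 3.
|S1 ∪ S2| = 30 − 3 = 27.00.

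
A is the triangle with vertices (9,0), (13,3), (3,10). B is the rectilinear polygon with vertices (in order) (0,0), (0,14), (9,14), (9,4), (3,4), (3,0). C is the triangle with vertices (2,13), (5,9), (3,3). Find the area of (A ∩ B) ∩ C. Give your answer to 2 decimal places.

The region (A ∩ B) ∩ C is the polygon with vertices (4.892,8.676), (4.5,7.5), (3,10).
By the shoelace formula its area is 1.37.

1.37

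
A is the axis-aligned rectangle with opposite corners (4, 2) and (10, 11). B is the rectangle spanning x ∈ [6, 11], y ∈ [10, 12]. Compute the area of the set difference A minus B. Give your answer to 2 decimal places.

|A∩B|: x∈[6,10], y∈[10,11] → 4·1 = 4.
|A| = 54.
|A ∖ B| = |A| − |A∩B| = 54 − 4 = 50.00.

50.00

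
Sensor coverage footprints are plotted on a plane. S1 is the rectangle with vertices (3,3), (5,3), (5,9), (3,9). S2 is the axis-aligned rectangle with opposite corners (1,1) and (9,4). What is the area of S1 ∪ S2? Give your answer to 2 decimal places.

By inclusion–exclusion:
Individual areas: |S1| = 12, |S2| = 24.
|S1∩S2|: x∈[3,5], y∈[3,4] → 2·1 = 2.
|S1 ∪ S2| = 36 − 2 = 34.00.

34.00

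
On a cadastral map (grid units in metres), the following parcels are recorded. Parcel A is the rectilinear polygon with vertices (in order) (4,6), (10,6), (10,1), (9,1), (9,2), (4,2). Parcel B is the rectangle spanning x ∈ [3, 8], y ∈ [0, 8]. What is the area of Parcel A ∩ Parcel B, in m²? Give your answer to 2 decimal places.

The intersection is the polygon with vertices (8,6), (8,2), (4,2), (4,6).
By the shoelace formula its area is 16.00.

16.00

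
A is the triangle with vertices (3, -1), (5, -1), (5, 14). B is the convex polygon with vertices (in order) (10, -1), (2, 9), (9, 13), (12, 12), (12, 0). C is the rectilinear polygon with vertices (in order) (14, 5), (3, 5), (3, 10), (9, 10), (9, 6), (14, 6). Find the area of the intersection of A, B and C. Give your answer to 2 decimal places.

3.31

The intersection is the polygon with vertices (4,6.5), (4.467,10), (5,10), (5,5.25).
By the shoelace formula its area is 3.31.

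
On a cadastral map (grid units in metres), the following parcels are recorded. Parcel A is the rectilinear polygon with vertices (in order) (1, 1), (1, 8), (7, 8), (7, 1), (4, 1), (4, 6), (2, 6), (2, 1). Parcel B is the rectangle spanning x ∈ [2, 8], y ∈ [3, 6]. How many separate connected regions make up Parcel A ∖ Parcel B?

2

Parcel A ∖ Parcel B splits into 2 disjoint pieces (area 17, area 6).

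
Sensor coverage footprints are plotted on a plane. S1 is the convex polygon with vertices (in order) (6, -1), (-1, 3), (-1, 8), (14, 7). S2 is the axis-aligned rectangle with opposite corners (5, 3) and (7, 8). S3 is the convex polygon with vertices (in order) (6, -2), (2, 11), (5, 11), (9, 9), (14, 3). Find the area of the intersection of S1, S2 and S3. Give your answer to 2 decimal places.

9.07

The intersection is the polygon with vertices (7,3), (5,3), (5,7.6), (7,7.467).
By the shoelace formula its area is 9.07.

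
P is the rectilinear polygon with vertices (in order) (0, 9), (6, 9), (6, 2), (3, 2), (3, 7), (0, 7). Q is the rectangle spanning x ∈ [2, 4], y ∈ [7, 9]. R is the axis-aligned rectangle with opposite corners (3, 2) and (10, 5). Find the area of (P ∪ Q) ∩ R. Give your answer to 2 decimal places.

The region (P ∪ Q) ∩ R is the polygon with vertices (6,2), (3,2), (3,5), (6,5).
By the shoelace formula its area is 9.00.

9.00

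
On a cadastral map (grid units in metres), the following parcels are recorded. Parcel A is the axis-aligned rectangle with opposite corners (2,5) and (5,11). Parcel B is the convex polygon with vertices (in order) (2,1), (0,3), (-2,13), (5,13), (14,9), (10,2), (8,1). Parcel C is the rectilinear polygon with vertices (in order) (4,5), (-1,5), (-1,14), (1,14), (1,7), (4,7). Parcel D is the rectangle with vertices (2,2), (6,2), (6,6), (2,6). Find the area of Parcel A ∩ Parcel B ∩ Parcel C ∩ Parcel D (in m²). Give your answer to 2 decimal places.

The intersection is the polygon with vertices (4,5), (2,5), (2,6), (4,6).
By the shoelace formula its area is 2.00.

2.00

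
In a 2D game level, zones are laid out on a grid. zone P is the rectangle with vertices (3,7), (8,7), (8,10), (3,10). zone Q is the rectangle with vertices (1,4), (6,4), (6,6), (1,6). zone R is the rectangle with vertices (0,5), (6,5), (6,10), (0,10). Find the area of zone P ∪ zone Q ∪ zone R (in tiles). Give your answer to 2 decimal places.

By inclusion–exclusion:
Individual areas: |zone P| = 15, |zone Q| = 10, |zone R| = 30.
|zone P∩zone Q| = 0 (no overlap).
|zone P∩zone R|: x∈[3,6], y∈[7,10] → 3·3 = 9.
|zone Q∩zone R|: x∈[1,6], y∈[5,6] → 5·1 = 5.
|zone P∩zone Q∩zone R| = 0.
|zone P ∪ zone Q ∪ zone R| = 55 − 14 + 0 = 41.00.

41.00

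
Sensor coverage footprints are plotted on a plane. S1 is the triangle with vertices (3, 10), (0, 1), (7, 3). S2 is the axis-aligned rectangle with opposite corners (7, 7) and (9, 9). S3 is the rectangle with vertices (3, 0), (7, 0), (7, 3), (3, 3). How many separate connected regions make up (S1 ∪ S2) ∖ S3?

(S1 ∪ S2) ∖ S3 splits into 2 disjoint pieces (area 26.2143, area 4).

2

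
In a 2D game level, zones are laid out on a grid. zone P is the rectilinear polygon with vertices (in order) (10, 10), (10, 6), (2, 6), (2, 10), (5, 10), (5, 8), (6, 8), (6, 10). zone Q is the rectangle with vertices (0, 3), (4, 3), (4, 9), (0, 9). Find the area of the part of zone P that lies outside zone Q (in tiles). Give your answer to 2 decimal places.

|zone P| = 30, |zone P∩zone Q| = 6.
|zone P ∖ zone Q| = |zone P| − |zone P∩zone Q| = 30 − 6 = 24.00.

24.00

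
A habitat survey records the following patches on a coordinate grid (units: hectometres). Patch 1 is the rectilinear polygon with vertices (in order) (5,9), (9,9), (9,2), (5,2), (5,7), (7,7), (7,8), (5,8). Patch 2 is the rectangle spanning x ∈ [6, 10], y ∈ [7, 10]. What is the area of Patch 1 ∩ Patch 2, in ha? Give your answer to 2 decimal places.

5.00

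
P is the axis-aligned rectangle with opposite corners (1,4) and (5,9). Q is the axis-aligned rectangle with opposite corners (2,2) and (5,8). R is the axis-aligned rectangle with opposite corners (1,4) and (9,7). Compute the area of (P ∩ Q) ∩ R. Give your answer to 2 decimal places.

The region (P ∩ Q) ∩ R is the polygon with vertices (2,4), (2,7), (5,7), (5,4).
By the shoelace formula its area is 9.00.

9.00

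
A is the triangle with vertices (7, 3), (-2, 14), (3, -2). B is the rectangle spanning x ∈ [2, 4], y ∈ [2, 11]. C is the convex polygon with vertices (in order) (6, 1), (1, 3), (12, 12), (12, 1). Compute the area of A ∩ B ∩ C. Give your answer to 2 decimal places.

The intersection is the polygon with vertices (4,2), (3.5,2), (2,2.6), (2,3.818), (4,5.455).
By the shoelace formula its area is 4.82.

4.82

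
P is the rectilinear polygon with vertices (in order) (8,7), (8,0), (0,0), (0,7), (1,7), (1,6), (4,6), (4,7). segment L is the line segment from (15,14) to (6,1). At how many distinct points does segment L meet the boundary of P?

1

The segment meets the boundary at (8,3.889).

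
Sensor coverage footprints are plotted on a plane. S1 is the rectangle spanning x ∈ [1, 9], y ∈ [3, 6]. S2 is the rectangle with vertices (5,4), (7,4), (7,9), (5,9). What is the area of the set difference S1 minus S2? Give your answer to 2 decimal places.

20.00

|S1∩S2|: x∈[5,7], y∈[4,6] → 2·2 = 4.
|S1| = 24.
|S1 ∖ S2| = |S1| − |S1∩S2| = 24 − 4 = 20.00.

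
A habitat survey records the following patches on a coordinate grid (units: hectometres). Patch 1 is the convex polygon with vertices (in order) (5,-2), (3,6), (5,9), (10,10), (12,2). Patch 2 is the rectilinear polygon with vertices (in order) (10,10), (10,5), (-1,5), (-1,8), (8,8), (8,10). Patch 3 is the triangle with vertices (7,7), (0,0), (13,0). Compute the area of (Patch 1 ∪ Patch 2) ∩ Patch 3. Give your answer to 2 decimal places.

33.52

The region (Patch 1 ∪ Patch 2) ∩ Patch 3 is the polygon with vertices (8.5,0), (4.5,0), (3.6,3.6), (7,7), (11.521,1.726).
By the shoelace formula its area is 33.52.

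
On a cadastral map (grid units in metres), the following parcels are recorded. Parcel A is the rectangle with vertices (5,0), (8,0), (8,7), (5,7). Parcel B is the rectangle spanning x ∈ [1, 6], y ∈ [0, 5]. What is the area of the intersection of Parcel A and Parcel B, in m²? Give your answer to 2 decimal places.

|Parcel A∩Parcel B|: x∈[5,6], y∈[0,5] → 1·5 = 5.

5.00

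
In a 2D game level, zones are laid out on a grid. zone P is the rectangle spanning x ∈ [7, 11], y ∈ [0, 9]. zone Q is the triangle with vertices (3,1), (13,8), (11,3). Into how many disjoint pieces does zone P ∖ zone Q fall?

2

zone P ∖ zone Q splits into 2 disjoint pieces (area 10, area 15.2).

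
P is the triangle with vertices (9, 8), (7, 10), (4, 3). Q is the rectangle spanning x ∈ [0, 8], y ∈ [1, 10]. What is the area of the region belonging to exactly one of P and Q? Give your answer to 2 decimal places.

64.00

|P| = 10, |Q| = 72, |P∩Q| = 9.
|P △ Q| = |P| + |Q| − 2·|P∩Q| = 10 + 72 − 18 = 64.00.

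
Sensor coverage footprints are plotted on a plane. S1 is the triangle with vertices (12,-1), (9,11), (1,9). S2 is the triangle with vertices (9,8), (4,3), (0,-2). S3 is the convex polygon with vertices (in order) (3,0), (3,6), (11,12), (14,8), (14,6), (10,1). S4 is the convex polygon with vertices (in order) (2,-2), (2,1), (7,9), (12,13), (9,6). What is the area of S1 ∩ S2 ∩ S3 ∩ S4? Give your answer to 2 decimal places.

0.57

The intersection is the polygon with vertices (5.895,4.55), (5.714,4.714), (9,8).
By the shoelace formula its area is 0.57.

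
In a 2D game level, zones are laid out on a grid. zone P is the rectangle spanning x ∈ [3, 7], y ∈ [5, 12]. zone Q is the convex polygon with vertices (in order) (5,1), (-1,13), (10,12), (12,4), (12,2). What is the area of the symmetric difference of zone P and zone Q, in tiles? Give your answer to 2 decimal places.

|zone P| = 28, |zone Q| = 101, |zone P∩zone Q| = 28.
|zone P △ zone Q| = |zone P| + |zone Q| − 2·|zone P∩zone Q| = 28 + 101 − 56 = 73.00.

73.00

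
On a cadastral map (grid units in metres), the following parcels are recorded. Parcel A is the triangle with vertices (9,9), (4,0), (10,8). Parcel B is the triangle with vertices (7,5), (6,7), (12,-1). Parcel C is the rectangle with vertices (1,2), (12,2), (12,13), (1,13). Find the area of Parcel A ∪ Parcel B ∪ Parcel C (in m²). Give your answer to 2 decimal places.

By inclusion–exclusion:
Individual areas: |Parcel A| = 7, |Parcel B| = 2, |Parcel C| = 121.
|Parcel A∩Parcel B| = 0.3332.
|Parcel A∩Parcel C| = 6.6111.
|Parcel B∩Parcel C| = 1.625.
|Parcel A∩Parcel B∩Parcel C| = 0.3332.
|Parcel A ∪ Parcel B ∪ Parcel C| = 130 − 8.5693 + 0.3332 = 121.76.

121.76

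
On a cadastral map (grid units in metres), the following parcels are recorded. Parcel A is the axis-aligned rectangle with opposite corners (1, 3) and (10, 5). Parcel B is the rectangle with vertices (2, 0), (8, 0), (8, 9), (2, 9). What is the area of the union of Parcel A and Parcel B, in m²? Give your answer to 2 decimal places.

60.00

By inclusion–exclusion:
Individual areas: |Parcel A| = 18, |Parcel B| = 54.
|Parcel A∩Parcel B|: x∈[2,8], y∈[3,5] → 6·2 = 12.
|Parcel A ∪ Parcel B| = 72 − 12 = 60.00.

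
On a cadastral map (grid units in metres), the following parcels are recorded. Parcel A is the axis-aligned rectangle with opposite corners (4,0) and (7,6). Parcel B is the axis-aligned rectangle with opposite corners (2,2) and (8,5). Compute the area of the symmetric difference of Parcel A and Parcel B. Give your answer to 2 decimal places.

|Parcel A∩Parcel B|: x∈[4,7], y∈[2,5] → 3·3 = 9.
|Parcel A △ Parcel B| = |Parcel A| + |Parcel B| − 2·|Parcel A∩Parcel B| = 18 + 18 − 18 = 18.00.

18.00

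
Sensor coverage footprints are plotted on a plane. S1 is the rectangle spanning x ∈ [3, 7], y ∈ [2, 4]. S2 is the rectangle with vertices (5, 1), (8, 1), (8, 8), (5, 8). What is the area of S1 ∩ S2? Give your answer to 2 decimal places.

4.00

|S1∩S2|: x∈[5,7], y∈[2,4] → 2·2 = 4.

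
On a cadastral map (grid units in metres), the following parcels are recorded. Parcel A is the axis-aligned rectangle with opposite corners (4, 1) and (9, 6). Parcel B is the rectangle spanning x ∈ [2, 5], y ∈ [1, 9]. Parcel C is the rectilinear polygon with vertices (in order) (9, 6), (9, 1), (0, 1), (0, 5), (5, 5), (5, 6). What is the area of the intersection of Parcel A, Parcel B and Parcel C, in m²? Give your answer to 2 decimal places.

4.00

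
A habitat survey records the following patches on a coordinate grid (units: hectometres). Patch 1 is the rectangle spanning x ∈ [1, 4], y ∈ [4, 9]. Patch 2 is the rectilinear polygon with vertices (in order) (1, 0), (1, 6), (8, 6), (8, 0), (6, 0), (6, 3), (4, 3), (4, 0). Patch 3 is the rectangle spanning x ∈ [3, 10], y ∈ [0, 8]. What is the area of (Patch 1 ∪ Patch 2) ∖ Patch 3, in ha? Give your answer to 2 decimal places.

|Patch 1 ∪ Patch 2| = 45.
|(Patch 1 ∪ Patch 2) ∩ Patch 3| = 26.
|(Patch 1 ∪ Patch 2) ∖ Patch 3| = 45 − 26 = 19.00.

19.00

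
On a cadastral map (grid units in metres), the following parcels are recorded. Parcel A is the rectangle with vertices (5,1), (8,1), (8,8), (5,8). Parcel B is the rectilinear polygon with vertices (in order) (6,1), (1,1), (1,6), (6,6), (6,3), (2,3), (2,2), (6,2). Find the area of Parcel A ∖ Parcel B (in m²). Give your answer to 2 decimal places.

|Parcel A| = 21, |Parcel A∩Parcel B| = 4.
|Parcel A ∖ Parcel B| = |Parcel A| − |Parcel A∩Parcel B| = 21 − 4 = 17.00.

17.00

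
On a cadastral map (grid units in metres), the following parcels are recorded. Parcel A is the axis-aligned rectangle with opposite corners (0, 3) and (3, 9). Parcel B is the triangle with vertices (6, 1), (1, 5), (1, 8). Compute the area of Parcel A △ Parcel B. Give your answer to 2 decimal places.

15.90

|Parcel A| = 18, |Parcel B| = 7.5, |Parcel A∩Parcel B| = 4.8.
|Parcel A △ Parcel B| = |Parcel A| + |Parcel B| − 2·|Parcel A∩Parcel B| = 18 + 7.5 − 9.6 = 15.90.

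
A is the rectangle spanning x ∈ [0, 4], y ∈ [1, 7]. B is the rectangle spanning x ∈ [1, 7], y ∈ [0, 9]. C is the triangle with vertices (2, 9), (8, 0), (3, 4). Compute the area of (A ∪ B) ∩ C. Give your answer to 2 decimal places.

The region (A ∪ B) ∩ C is the polygon with vertices (7,0.8), (3,4), (2,9), (7,1.5).
By the shoelace formula its area is 10.15.

10.15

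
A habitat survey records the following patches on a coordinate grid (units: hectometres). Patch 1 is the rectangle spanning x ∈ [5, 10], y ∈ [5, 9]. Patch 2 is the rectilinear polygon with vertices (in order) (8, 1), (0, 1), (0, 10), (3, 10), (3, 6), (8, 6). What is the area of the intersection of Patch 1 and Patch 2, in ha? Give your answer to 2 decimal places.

The intersection is the polygon with vertices (5,5), (5,6), (8,6), (8,5).
By the shoelace formula its area is 3.00.

3.00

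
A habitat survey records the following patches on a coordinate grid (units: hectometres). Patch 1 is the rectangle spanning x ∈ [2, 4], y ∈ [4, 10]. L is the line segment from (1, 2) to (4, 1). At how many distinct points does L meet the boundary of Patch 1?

0

The segment lies entirely outside Patch 1 and never meets its boundary.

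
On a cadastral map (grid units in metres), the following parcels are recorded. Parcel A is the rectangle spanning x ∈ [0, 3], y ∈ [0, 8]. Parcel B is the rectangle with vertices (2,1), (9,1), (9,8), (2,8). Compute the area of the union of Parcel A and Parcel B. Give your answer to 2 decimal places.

66.00

By inclusion–exclusion:
Individual areas: |Parcel A| = 24, |Parcel B| = 49.
|Parcel A∩Parcel B|: x∈[2,3], y∈[1,8] → 1·7 = 7.
|Parcel A ∪ Parcel B| = 73 − 7 = 66.00.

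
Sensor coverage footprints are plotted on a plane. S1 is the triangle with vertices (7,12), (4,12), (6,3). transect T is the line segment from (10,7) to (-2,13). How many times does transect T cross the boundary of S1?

The segment meets the boundary at (4.5,9.75), (6.632,8.684).

2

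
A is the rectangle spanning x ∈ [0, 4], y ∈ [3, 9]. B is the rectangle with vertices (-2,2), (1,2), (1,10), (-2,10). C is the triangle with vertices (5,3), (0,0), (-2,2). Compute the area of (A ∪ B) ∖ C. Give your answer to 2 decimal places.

41.36

|A ∪ B| = 42.
|(A ∪ B) ∩ C| = 0.6429.
|(A ∪ B) ∖ C| = 42 − 0.6429 = 41.36.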